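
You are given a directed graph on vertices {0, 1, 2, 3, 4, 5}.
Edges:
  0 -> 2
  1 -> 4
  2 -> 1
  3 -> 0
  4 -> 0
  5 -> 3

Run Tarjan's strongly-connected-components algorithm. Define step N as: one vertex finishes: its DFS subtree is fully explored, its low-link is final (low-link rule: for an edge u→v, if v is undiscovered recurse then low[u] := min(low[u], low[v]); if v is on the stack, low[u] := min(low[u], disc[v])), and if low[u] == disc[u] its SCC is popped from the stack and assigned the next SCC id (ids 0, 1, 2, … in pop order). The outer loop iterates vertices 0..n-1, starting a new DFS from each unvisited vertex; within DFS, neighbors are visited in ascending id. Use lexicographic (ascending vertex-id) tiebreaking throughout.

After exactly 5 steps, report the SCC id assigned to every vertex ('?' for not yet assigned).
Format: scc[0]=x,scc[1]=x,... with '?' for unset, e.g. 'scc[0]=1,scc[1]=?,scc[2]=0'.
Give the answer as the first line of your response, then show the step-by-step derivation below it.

scc[0]=0,scc[1]=0,scc[2]=0,scc[3]=1,scc[4]=0,scc[5]=?

step 1: low=(low[0]=0,low[1]=2,low[2]=1,low[3]=?,low[4]=0,low[5]=?); scc=(scc[0]=?,scc[1]=?,scc[2]=?,scc[3]=?,scc[4]=?,scc[5]=?)
step 2: low=(low[0]=0,low[1]=0,low[2]=1,low[3]=?,low[4]=0,low[5]=?); scc=(scc[0]=?,scc[1]=?,scc[2]=?,scc[3]=?,scc[4]=?,scc[5]=?)
step 3: low=(low[0]=0,low[1]=0,low[2]=0,low[3]=?,low[4]=0,low[5]=?); scc=(scc[0]=?,scc[1]=?,scc[2]=?,scc[3]=?,scc[4]=?,scc[5]=?)
step 4: low=(low[0]=0,low[1]=0,low[2]=0,low[3]=?,low[4]=0,low[5]=?); scc=(scc[0]=0,scc[1]=0,scc[2]=0,scc[3]=?,scc[4]=0,scc[5]=?)
step 5: low=(low[0]=0,low[1]=0,low[2]=0,low[3]=4,low[4]=0,low[5]=?); scc=(scc[0]=0,scc[1]=0,scc[2]=0,scc[3]=1,scc[4]=0,scc[5]=?)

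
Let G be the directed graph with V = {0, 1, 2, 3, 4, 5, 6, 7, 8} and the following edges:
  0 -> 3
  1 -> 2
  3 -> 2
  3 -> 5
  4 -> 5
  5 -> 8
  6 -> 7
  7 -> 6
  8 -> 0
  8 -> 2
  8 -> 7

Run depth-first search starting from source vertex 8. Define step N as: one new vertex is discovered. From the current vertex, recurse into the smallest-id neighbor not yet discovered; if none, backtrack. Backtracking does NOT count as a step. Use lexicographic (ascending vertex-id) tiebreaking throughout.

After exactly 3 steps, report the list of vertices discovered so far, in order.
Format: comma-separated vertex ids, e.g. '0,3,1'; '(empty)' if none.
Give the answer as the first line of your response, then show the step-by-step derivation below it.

8,0,3

step 1: discover 8; path=8; order=8
step 2: discover 0; path=8>0; order=8,0
step 3: discover 3; path=8>0>3; order=8,0,3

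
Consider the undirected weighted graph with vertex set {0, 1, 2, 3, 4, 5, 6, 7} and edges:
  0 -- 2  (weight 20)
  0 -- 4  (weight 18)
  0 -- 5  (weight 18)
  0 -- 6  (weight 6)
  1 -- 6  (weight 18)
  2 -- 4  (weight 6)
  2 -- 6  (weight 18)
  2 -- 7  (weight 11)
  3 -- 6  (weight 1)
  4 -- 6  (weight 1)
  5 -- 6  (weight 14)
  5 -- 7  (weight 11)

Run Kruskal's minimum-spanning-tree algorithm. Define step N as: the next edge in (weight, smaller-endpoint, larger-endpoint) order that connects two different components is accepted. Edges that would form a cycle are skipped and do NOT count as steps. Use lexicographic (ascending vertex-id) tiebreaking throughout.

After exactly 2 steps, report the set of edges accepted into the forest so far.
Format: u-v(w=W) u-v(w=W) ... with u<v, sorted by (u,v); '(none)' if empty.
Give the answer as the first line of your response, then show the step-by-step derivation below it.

3-6(w=1) 4-6(w=1)

step 1: add edge 3-6 (w=1); MST = {3-6(w=1)}
step 2: add edge 4-6 (w=1); MST = {3-6(w=1) 4-6(w=1)}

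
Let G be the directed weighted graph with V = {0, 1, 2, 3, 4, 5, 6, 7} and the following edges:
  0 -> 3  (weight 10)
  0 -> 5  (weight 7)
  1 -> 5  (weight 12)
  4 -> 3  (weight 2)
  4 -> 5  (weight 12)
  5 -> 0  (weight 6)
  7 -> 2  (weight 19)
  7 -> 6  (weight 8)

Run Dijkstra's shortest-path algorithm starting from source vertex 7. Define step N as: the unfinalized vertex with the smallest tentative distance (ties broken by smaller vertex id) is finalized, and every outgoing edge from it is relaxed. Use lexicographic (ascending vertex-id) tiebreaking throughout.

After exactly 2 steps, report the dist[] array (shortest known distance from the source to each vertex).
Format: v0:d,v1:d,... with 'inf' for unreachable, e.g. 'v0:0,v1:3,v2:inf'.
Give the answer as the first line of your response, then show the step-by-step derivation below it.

v0:inf,v1:inf,v2:19,v3:inf,v4:inf,v5:inf,v6:8,v7:0

step 1: dist = v0:inf,v1:inf,v2:19,v3:inf,v4:inf,v5:inf,v6:8,v7:0
step 2: dist = v0:inf,v1:inf,v2:19,v3:inf,v4:inf,v5:inf,v6:8,v7:0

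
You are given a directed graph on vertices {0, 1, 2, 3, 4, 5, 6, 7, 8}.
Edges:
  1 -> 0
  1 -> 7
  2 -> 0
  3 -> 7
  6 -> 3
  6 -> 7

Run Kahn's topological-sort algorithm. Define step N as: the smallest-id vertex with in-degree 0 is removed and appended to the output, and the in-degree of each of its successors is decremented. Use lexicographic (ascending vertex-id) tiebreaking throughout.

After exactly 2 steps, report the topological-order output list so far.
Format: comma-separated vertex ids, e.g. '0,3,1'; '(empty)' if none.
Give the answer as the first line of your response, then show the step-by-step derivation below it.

1,2

step 1: output 1; order=[1]; indeg=(1,0,0,1,0,0,0,2,0)
step 2: output 2; order=[1,2]; indeg=(0,0,0,1,0,0,0,2,0)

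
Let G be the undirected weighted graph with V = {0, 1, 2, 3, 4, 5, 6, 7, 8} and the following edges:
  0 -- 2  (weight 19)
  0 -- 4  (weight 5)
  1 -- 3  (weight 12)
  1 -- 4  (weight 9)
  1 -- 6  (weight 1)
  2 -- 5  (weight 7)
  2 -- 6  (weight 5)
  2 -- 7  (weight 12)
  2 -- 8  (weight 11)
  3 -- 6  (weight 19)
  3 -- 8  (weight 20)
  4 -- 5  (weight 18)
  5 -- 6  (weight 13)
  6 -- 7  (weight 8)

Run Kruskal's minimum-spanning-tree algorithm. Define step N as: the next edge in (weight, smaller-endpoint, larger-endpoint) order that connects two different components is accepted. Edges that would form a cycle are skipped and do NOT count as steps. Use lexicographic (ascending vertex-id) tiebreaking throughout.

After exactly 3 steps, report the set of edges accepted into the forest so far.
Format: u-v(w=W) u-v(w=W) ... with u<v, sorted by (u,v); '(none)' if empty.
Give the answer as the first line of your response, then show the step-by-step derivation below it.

0-4(w=5) 1-6(w=1) 2-6(w=5)

step 1: add edge 1-6 (w=1); MST = {1-6(w=1)}
step 2: add edge 0-4 (w=5); MST = {0-4(w=5) 1-6(w=1)}
step 3: add edge 2-6 (w=5); MST = {0-4(w=5) 1-6(w=1) 2-6(w=5)}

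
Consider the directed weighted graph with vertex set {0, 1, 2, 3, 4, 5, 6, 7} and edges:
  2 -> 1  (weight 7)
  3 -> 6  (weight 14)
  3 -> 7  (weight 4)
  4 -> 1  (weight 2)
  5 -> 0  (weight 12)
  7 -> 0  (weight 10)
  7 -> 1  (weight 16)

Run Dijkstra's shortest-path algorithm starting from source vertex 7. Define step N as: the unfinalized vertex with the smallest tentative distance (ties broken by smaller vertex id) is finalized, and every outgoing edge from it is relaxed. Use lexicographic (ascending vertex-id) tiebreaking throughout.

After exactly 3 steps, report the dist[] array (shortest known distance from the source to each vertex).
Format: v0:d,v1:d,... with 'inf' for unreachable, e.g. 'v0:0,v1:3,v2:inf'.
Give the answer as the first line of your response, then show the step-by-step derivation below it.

v0:10,v1:16,v2:inf,v3:inf,v4:inf,v5:inf,v6:inf,v7:0

step 1: dist = v0:10,v1:16,v2:inf,v3:inf,v4:inf,v5:inf,v6:inf,v7:0
step 2: dist = v0:10,v1:16,v2:inf,v3:inf,v4:inf,v5:inf,v6:inf,v7:0
step 3: dist = v0:10,v1:16,v2:inf,v3:inf,v4:inf,v5:inf,v6:inf,v7:0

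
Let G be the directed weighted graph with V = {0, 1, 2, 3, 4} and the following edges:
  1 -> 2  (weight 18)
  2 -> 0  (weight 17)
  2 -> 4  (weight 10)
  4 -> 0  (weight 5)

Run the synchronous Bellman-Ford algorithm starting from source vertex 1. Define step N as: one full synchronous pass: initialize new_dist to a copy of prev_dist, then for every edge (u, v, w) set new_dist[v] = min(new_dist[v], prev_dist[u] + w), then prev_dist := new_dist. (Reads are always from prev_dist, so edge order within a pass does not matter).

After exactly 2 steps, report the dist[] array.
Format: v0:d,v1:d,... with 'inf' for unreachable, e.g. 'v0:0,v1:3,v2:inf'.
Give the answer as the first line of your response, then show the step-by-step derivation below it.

v0:35,v1:0,v2:18,v3:inf,v4:28

step 1: dist = v0:inf,v1:0,v2:18,v3:inf,v4:inf
step 2: dist = v0:35,v1:0,v2:18,v3:inf,v4:28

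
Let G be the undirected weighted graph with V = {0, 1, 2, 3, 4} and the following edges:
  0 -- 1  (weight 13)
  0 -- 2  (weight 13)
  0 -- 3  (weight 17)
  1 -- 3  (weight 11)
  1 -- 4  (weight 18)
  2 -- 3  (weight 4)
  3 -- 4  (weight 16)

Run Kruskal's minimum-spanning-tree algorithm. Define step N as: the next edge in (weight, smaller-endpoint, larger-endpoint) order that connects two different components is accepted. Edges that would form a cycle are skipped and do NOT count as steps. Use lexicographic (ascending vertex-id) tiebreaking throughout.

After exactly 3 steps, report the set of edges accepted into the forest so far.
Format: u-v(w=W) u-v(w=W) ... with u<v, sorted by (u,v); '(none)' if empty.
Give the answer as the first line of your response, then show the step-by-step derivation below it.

0-1(w=13) 1-3(w=11) 2-3(w=4)

step 1: add edge 2-3 (w=4); MST = {2-3(w=4)}
step 2: add edge 1-3 (w=11); MST = {1-3(w=11) 2-3(w=4)}
step 3: add edge 0-1 (w=13); MST = {0-1(w=13) 1-3(w=11) 2-3(w=4)}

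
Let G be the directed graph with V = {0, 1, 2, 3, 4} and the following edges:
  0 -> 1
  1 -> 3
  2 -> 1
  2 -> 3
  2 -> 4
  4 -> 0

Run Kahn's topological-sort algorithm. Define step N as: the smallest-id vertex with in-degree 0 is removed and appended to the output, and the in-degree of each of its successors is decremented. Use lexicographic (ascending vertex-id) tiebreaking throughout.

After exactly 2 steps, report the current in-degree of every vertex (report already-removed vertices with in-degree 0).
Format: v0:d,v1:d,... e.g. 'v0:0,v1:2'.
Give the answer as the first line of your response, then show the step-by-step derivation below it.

v0:0,v1:1,v2:0,v3:1,v4:0

step 1: output 2; order=[2]; indeg=(1,1,0,1,0)
step 2: output 4; order=[2,4]; indeg=(0,1,0,1,0)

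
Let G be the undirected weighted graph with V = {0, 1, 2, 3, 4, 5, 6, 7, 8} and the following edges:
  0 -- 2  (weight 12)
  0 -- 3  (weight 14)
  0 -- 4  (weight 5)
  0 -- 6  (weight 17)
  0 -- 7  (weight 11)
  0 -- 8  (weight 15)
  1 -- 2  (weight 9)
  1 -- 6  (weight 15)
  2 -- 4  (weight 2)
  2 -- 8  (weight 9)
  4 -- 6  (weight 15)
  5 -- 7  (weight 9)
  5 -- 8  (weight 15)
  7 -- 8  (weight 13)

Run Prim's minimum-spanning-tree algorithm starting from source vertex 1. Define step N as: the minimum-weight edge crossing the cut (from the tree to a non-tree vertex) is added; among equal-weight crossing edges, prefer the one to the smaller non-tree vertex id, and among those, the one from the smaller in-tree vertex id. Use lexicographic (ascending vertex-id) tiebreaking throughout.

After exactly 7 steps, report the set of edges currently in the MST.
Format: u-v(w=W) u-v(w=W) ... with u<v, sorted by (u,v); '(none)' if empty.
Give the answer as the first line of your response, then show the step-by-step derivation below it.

0-3(w=14) 0-4(w=5) 0-7(w=11) 1-2(w=9) 2-4(w=2) 2-8(w=9) 5-7(w=9)

step 1: add edge 1-2 (w=9); MST = {1-2(w=9)}
step 2: add edge 2-4 (w=2); MST = {1-2(w=9) 2-4(w=2)}
step 3: add edge 0-4 (w=5); MST = {0-4(w=5) 1-2(w=9) 2-4(w=2)}
step 4: add edge 2-8 (w=9); MST = {0-4(w=5) 1-2(w=9) 2-4(w=2) 2-8(w=9)}
step 5: add edge 0-7 (w=11); MST = {0-4(w=5) 0-7(w=11) 1-2(w=9) 2-4(w=2) 2-8(w=9)}
step 6: add edge 5-7 (w=9); MST = {0-4(w=5) 0-7(w=11) 1-2(w=9) 2-4(w=2) 2-8(w=9) 5-7(w=9)}
step 7: add edge 0-3 (w=14); MST = {0-3(w=14) 0-4(w=5) 0-7(w=11) 1-2(w=9) 2-4(w=2) 2-8(w=9) 5-7(w=9)}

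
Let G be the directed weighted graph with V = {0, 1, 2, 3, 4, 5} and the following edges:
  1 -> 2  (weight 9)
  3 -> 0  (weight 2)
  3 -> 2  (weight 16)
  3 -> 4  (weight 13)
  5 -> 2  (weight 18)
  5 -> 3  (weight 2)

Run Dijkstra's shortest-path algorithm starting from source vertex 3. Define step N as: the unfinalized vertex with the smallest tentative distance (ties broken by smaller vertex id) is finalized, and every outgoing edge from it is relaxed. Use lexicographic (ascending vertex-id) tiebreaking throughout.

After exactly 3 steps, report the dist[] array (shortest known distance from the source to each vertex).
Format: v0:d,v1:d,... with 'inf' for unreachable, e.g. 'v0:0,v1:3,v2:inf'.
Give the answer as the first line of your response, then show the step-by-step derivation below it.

v0:2,v1:inf,v2:16,v3:0,v4:13,v5:inf

step 1: dist = v0:2,v1:inf,v2:16,v3:0,v4:13,v5:inf
step 2: dist = v0:2,v1:inf,v2:16,v3:0,v4:13,v5:inf
step 3: dist = v0:2,v1:inf,v2:16,v3:0,v4:13,v5:inf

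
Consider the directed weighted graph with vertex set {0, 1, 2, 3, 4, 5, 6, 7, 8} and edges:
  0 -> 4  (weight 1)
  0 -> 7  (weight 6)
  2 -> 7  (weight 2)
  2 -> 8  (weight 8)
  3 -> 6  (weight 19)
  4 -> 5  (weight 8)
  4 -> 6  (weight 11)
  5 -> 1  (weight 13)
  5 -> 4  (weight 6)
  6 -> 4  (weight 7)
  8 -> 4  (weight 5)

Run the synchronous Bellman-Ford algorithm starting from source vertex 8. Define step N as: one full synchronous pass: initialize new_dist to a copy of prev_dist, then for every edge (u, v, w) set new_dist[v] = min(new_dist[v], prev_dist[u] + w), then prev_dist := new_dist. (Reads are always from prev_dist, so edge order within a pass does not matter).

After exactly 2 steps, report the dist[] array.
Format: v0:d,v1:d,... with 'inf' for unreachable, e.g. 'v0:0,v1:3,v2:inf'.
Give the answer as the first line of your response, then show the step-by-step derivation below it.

v0:inf,v1:inf,v2:inf,v3:inf,v4:5,v5:13,v6:16,v7:inf,v8:0

step 1: dist = v0:inf,v1:inf,v2:inf,v3:inf,v4:5,v5:inf,v6:inf,v7:inf,v8:0
step 2: dist = v0:inf,v1:inf,v2:inf,v3:inf,v4:5,v5:13,v6:16,v7:inf,v8:0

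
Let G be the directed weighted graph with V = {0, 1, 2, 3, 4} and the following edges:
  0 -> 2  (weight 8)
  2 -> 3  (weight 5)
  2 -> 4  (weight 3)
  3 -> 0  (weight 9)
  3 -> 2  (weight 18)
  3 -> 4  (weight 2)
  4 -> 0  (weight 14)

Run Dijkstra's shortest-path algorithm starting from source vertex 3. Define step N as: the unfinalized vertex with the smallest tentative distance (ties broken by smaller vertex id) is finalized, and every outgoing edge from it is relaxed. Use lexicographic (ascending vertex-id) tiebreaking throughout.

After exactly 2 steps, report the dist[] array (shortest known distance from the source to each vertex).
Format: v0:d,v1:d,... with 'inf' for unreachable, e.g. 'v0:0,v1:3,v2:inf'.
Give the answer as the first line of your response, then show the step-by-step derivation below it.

v0:9,v1:inf,v2:18,v3:0,v4:2

step 1: dist = v0:9,v1:inf,v2:18,v3:0,v4:2
step 2: dist = v0:9,v1:inf,v2:18,v3:0,v4:2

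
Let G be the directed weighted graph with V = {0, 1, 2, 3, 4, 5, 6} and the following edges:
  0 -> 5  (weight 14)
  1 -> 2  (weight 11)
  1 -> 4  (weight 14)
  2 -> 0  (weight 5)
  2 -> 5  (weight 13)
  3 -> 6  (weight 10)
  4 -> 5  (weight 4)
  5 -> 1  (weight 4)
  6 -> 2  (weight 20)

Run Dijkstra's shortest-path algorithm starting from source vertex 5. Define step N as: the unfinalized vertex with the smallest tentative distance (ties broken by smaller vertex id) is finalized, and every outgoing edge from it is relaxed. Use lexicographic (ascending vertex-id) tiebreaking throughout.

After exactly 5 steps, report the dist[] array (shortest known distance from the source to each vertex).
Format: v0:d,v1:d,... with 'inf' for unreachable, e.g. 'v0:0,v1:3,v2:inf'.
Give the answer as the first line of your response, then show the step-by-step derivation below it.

v0:20,v1:4,v2:15,v3:inf,v4:18,v5:0,v6:inf

step 1: dist = v0:inf,v1:4,v2:inf,v3:inf,v4:inf,v5:0,v6:inf
step 2: dist = v0:inf,v1:4,v2:15,v3:inf,v4:18,v5:0,v6:inf
step 3: dist = v0:20,v1:4,v2:15,v3:inf,v4:18,v5:0,v6:inf
step 4: dist = v0:20,v1:4,v2:15,v3:inf,v4:18,v5:0,v6:inf
step 5: dist = v0:20,v1:4,v2:15,v3:inf,v4:18,v5:0,v6:inf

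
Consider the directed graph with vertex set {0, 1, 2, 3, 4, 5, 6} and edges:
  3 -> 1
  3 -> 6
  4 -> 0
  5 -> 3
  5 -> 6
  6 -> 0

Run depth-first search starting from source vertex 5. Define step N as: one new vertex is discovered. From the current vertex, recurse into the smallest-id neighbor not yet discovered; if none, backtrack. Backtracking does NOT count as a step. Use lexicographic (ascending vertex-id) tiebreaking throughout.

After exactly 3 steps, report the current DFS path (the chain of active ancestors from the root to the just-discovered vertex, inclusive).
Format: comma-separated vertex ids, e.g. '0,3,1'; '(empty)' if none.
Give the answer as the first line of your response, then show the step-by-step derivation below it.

5,3,1

step 1: discover 5; path=5; order=5
step 2: discover 3; path=5>3; order=5,3
step 3: discover 1; path=5>3>1; order=5,3,1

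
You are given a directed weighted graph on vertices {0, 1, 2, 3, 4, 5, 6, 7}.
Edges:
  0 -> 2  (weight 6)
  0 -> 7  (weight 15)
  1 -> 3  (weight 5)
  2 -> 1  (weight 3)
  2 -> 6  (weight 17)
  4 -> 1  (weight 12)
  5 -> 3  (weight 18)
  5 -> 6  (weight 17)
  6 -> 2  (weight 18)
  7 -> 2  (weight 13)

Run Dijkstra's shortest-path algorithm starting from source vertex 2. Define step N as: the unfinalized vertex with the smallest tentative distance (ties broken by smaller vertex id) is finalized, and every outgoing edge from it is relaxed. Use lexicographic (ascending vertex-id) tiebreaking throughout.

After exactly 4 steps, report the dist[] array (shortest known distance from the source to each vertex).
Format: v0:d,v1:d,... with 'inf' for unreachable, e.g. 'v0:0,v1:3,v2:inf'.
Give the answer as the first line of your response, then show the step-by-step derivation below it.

v0:inf,v1:3,v2:0,v3:8,v4:inf,v5:inf,v6:17,v7:inf

step 1: dist = v0:inf,v1:3,v2:0,v3:inf,v4:inf,v5:inf,v6:17,v7:inf
step 2: dist = v0:inf,v1:3,v2:0,v3:8,v4:inf,v5:inf,v6:17,v7:inf
step 3: dist = v0:inf,v1:3,v2:0,v3:8,v4:inf,v5:inf,v6:17,v7:inf
step 4: dist = v0:inf,v1:3,v2:0,v3:8,v4:inf,v5:inf,v6:17,v7:inf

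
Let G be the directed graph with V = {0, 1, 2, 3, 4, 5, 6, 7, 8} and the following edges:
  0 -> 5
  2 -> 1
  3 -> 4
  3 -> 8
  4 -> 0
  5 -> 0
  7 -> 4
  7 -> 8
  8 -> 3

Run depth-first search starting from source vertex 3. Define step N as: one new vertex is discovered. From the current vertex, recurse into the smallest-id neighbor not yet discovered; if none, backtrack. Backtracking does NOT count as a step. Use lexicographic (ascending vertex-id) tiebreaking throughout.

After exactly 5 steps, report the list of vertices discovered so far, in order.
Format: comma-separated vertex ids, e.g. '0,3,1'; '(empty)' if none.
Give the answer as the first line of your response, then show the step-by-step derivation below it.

3,4,0,5,8

step 1: discover 3; path=3; order=3
step 2: discover 4; path=3>4; order=3,4
step 3: discover 0; path=3>4>0; order=3,4,0
step 4: discover 5; path=3>4>0>5; order=3,4,0,5
step 5: discover 8; path=3>8; order=3,4,0,5,8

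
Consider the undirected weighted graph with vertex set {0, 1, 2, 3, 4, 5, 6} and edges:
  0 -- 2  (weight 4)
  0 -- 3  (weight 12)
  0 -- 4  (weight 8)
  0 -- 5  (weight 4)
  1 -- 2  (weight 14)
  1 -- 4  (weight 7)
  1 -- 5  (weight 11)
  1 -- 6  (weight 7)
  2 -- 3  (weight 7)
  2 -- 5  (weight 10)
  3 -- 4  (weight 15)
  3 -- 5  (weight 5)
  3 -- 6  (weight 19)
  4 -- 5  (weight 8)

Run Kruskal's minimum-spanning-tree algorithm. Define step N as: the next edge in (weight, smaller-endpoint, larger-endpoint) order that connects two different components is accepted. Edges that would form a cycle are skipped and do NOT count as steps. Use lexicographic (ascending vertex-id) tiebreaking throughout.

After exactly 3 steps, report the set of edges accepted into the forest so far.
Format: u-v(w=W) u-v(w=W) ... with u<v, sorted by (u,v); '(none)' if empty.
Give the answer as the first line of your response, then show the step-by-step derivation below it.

0-2(w=4) 0-5(w=4) 3-5(w=5)

step 1: add edge 0-2 (w=4); MST = {0-2(w=4)}
step 2: add edge 0-5 (w=4); MST = {0-2(w=4) 0-5(w=4)}
step 3: add edge 3-5 (w=5); MST = {0-2(w=4) 0-5(w=4) 3-5(w=5)}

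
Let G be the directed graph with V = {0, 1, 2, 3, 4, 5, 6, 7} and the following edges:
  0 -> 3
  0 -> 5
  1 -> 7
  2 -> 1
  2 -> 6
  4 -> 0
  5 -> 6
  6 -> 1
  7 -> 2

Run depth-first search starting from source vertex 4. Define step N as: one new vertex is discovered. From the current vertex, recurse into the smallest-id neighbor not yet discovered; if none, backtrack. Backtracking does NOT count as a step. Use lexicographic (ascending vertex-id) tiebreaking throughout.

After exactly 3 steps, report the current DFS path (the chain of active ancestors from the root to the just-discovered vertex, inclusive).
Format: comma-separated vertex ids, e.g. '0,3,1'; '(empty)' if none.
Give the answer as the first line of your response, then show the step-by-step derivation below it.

4,0,3

step 1: discover 4; path=4; order=4
step 2: discover 0; path=4>0; order=4,0
step 3: discover 3; path=4>0>3; order=4,0,3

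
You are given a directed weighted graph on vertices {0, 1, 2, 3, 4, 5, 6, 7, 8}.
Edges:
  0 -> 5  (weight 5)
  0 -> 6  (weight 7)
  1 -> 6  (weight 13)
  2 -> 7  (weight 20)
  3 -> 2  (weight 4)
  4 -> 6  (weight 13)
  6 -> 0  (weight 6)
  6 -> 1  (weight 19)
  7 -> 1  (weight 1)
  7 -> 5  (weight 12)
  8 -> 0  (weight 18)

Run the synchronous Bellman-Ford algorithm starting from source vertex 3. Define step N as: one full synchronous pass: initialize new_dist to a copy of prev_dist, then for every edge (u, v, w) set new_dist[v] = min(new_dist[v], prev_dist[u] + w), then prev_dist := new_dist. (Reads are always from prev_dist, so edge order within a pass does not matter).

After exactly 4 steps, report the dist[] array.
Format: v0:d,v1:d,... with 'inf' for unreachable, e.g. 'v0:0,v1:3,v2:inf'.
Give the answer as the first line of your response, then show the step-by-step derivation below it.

v0:inf,v1:25,v2:4,v3:0,v4:inf,v5:36,v6:38,v7:24,v8:inf

step 1: dist = v0:inf,v1:inf,v2:4,v3:0,v4:inf,v5:inf,v6:inf,v7:inf,v8:inf
step 2: dist = v0:inf,v1:inf,v2:4,v3:0,v4:inf,v5:inf,v6:inf,v7:24,v8:inf
step 3: dist = v0:inf,v1:25,v2:4,v3:0,v4:inf,v5:36,v6:inf,v7:24,v8:inf
step 4: dist = v0:inf,v1:25,v2:4,v3:0,v4:inf,v5:36,v6:38,v7:24,v8:inf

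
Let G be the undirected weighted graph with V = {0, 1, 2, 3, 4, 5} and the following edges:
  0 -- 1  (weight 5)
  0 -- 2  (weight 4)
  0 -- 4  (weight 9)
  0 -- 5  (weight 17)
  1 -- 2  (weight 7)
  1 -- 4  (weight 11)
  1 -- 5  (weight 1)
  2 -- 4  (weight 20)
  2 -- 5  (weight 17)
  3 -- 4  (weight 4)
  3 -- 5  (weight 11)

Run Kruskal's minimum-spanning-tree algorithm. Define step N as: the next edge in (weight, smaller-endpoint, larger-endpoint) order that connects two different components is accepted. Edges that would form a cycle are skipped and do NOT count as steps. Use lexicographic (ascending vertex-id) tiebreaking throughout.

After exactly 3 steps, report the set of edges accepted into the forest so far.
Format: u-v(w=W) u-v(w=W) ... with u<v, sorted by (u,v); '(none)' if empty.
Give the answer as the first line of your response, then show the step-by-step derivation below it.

0-2(w=4) 1-5(w=1) 3-4(w=4)

step 1: add edge 1-5 (w=1); MST = {1-5(w=1)}
step 2: add edge 0-2 (w=4); MST = {0-2(w=4) 1-5(w=1)}
step 3: add edge 3-4 (w=4); MST = {0-2(w=4) 1-5(w=1) 3-4(w=4)}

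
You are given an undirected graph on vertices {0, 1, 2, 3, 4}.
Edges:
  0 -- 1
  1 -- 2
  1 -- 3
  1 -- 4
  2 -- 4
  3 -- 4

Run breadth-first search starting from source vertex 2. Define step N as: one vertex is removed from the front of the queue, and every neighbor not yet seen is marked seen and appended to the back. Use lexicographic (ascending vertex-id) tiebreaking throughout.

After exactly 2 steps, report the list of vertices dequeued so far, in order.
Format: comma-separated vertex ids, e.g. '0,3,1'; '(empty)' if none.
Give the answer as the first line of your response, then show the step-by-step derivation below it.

2,1

step 1: dequeue 2; queue=[1,4]; order=2
step 2: dequeue 1; queue=[4,0,3]; order=2,1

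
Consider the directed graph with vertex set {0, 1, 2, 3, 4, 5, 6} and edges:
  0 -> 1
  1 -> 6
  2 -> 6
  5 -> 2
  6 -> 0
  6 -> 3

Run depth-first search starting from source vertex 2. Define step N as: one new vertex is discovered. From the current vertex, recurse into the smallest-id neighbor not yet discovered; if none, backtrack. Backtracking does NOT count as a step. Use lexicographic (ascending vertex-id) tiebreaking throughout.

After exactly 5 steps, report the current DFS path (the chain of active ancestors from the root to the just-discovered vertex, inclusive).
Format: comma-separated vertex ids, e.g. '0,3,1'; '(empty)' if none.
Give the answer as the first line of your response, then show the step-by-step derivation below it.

2,6,3

step 1: discover 2; path=2; order=2
step 2: discover 6; path=2>6; order=2,6
step 3: discover 0; path=2>6>0; order=2,6,0
step 4: discover 1; path=2>6>0>1; order=2,6,0,1
step 5: discover 3; path=2>6>3; order=2,6,0,1,3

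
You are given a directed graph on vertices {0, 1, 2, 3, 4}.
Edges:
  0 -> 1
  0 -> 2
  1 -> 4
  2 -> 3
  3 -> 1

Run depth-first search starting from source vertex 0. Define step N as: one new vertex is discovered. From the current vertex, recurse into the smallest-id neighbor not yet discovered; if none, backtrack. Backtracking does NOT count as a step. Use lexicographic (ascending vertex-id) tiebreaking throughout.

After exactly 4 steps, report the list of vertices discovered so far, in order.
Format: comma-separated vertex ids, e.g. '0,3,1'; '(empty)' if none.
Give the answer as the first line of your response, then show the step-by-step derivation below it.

0,1,4,2

step 1: discover 0; path=0; order=0
step 2: discover 1; path=0>1; order=0,1
step 3: discover 4; path=0>1>4; order=0,1,4
step 4: discover 2; path=0>2; order=0,1,4,2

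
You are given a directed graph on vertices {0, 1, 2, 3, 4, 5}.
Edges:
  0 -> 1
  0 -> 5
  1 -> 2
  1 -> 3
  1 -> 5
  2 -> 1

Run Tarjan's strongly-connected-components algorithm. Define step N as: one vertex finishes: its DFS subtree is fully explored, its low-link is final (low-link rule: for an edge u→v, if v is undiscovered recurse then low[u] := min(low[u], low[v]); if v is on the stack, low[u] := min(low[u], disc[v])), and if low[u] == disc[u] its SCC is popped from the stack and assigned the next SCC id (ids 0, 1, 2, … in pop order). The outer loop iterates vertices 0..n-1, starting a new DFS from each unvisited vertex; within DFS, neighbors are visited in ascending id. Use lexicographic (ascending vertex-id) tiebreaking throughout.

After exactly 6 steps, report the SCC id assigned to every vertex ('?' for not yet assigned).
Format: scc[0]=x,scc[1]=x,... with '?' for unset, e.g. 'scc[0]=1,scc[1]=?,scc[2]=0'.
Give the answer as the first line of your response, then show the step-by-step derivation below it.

scc[0]=3,scc[1]=2,scc[2]=2,scc[3]=0,scc[4]=4,scc[5]=1

step 1: low=(low[0]=0,low[1]=1,low[2]=1,low[3]=?,low[4]=?,low[5]=?); scc=(scc[0]=?,scc[1]=?,scc[2]=?,scc[3]=?,scc[4]=?,scc[5]=?)
step 2: low=(low[0]=0,low[1]=1,low[2]=1,low[3]=3,low[4]=?,low[5]=?); scc=(scc[0]=?,scc[1]=?,scc[2]=?,scc[3]=0,scc[4]=?,scc[5]=?)
step 3: low=(low[0]=0,low[1]=1,low[2]=1,low[3]=3,low[4]=?,low[5]=4); scc=(scc[0]=?,scc[1]=?,scc[2]=?,scc[3]=0,scc[4]=?,scc[5]=1)
step 4: low=(low[0]=0,low[1]=1,low[2]=1,low[3]=3,low[4]=?,low[5]=4); scc=(scc[0]=?,scc[1]=2,scc[2]=2,scc[3]=0,scc[4]=?,scc[5]=1)
step 5: low=(low[0]=0,low[1]=1,low[2]=1,low[3]=3,low[4]=?,low[5]=4); scc=(scc[0]=3,scc[1]=2,scc[2]=2,scc[3]=0,scc[4]=?,scc[5]=1)
step 6: low=(low[0]=0,low[1]=1,low[2]=1,low[3]=3,low[4]=5,low[5]=4); scc=(scc[0]=3,scc[1]=2,scc[2]=2,scc[3]=0,scc[4]=4,scc[5]=1)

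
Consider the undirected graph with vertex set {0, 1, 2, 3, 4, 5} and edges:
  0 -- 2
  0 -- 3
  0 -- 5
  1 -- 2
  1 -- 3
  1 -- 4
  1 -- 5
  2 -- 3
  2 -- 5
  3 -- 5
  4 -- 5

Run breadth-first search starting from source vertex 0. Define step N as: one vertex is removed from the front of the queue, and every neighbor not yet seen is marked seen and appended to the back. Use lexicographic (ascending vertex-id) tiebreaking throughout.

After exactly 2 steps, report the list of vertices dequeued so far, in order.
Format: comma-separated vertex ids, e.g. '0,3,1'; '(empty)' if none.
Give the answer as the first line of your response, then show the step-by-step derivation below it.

0,2

step 1: dequeue 0; queue=[2,3,5]; order=0
step 2: dequeue 2; queue=[3,5,1]; order=0,2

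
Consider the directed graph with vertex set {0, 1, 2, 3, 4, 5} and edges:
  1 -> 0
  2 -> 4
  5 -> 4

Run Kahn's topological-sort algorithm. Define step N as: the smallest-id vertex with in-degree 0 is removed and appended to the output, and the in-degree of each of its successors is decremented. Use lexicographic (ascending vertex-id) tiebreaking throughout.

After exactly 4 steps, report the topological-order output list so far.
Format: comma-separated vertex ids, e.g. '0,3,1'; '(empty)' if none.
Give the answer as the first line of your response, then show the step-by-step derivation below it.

1,0,2,3

step 1: output 1; order=[1]; indeg=(0,0,0,0,2,0)
step 2: output 0; order=[1,0]; indeg=(0,0,0,0,2,0)
step 3: output 2; order=[1,0,2]; indeg=(0,0,0,0,1,0)
step 4: output 3; order=[1,0,2,3]; indeg=(0,0,0,0,1,0)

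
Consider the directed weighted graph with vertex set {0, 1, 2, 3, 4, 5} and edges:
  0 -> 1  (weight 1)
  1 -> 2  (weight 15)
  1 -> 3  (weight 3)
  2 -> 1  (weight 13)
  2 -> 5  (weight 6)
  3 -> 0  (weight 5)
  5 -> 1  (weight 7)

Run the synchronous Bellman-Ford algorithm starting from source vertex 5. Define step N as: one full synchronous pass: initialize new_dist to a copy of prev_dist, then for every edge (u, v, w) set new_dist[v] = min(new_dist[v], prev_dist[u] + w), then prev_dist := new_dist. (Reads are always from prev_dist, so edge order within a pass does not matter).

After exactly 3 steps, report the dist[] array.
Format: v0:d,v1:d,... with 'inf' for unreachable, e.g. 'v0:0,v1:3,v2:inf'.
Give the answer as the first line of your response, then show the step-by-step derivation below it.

v0:15,v1:7,v2:22,v3:10,v4:inf,v5:0

step 1: dist = v0:inf,v1:7,v2:inf,v3:inf,v4:inf,v5:0
step 2: dist = v0:inf,v1:7,v2:22,v3:10,v4:inf,v5:0
step 3: dist = v0:15,v1:7,v2:22,v3:10,v4:inf,v5:0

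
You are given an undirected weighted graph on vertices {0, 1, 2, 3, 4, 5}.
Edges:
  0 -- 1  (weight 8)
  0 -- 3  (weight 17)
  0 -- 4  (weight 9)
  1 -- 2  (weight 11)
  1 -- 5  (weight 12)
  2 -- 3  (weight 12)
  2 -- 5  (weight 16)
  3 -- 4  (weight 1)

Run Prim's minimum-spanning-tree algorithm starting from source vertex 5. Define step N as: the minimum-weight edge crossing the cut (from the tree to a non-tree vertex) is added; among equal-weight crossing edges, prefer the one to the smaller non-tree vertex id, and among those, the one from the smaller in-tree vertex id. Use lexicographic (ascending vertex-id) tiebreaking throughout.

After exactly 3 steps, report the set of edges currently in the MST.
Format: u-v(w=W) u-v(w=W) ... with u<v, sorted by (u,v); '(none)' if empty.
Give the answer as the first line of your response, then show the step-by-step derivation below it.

0-1(w=8) 0-4(w=9) 1-5(w=12)

step 1: add edge 1-5 (w=12); MST = {1-5(w=12)}
step 2: add edge 0-1 (w=8); MST = {0-1(w=8) 1-5(w=12)}
step 3: add edge 0-4 (w=9); MST = {0-1(w=8) 0-4(w=9) 1-5(w=12)}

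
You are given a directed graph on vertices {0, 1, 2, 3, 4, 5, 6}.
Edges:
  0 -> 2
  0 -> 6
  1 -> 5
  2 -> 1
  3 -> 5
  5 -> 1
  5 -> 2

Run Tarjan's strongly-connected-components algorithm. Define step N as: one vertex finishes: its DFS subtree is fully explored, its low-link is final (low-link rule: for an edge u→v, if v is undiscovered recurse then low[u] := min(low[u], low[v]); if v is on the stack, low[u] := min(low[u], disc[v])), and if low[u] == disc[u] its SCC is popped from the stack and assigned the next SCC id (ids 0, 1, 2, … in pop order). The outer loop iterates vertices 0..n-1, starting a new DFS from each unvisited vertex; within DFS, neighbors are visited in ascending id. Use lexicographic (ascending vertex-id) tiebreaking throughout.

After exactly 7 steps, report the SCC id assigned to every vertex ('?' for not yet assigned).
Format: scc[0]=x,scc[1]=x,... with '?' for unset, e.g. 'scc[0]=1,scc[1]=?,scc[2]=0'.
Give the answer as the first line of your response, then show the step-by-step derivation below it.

scc[0]=2,scc[1]=0,scc[2]=0,scc[3]=3,scc[4]=4,scc[5]=0,scc[6]=1

step 1: low=(low[0]=0,low[1]=2,low[2]=1,low[3]=?,low[4]=?,low[5]=1,low[6]=?); scc=(scc[0]=?,scc[1]=?,scc[2]=?,scc[3]=?,scc[4]=?,scc[5]=?,scc[6]=?)
step 2: low=(low[0]=0,low[1]=1,low[2]=1,low[3]=?,low[4]=?,low[5]=1,low[6]=?); scc=(scc[0]=?,scc[1]=?,scc[2]=?,scc[3]=?,scc[4]=?,scc[5]=?,scc[6]=?)
step 3: low=(low[0]=0,low[1]=1,low[2]=1,low[3]=?,low[4]=?,low[5]=1,low[6]=?); scc=(scc[0]=?,scc[1]=0,scc[2]=0,scc[3]=?,scc[4]=?,scc[5]=0,scc[6]=?)
step 4: low=(low[0]=0,low[1]=1,low[2]=1,low[3]=?,low[4]=?,low[5]=1,low[6]=4); scc=(scc[0]=?,scc[1]=0,scc[2]=0,scc[3]=?,scc[4]=?,scc[5]=0,scc[6]=1)
step 5: low=(low[0]=0,low[1]=1,low[2]=1,low[3]=?,low[4]=?,low[5]=1,low[6]=4); scc=(scc[0]=2,scc[1]=0,scc[2]=0,scc[3]=?,scc[4]=?,scc[5]=0,scc[6]=1)
step 6: low=(low[0]=0,low[1]=1,low[2]=1,low[3]=5,low[4]=?,low[5]=1,low[6]=4); scc=(scc[0]=2,scc[1]=0,scc[2]=0,scc[3]=3,scc[4]=?,scc[5]=0,scc[6]=1)
step 7: low=(low[0]=0,low[1]=1,low[2]=1,low[3]=5,low[4]=6,low[5]=1,low[6]=4); scc=(scc[0]=2,scc[1]=0,scc[2]=0,scc[3]=3,scc[4]=4,scc[5]=0,scc[6]=1)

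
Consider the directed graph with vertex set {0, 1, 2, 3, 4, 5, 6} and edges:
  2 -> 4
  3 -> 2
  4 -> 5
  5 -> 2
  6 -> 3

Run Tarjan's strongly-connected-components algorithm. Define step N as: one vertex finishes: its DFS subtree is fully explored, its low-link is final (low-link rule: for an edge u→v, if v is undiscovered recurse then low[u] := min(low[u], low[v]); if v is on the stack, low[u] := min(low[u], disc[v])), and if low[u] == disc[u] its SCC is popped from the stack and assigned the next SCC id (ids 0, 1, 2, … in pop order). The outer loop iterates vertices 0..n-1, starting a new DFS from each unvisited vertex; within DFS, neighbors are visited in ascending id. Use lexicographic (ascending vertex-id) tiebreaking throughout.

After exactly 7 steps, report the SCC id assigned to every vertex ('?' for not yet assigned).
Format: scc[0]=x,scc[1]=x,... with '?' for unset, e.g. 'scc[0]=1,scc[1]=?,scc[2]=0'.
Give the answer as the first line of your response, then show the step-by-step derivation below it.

scc[0]=0,scc[1]=1,scc[2]=2,scc[3]=3,scc[4]=2,scc[5]=2,scc[6]=4

step 1: low=(low[0]=0,low[1]=?,low[2]=?,low[3]=?,low[4]=?,low[5]=?,low[6]=?); scc=(scc[0]=0,scc[1]=?,scc[2]=?,scc[3]=?,scc[4]=?,scc[5]=?,scc[6]=?)
step 2: low=(low[0]=0,low[1]=1,low[2]=?,low[3]=?,low[4]=?,low[5]=?,low[6]=?); scc=(scc[0]=0,scc[1]=1,scc[2]=?,scc[3]=?,scc[4]=?,scc[5]=?,scc[6]=?)
step 3: low=(low[0]=0,low[1]=1,low[2]=2,low[3]=?,low[4]=3,low[5]=2,low[6]=?); scc=(scc[0]=0,scc[1]=1,scc[2]=?,scc[3]=?,scc[4]=?,scc[5]=?,scc[6]=?)
step 4: low=(low[0]=0,low[1]=1,low[2]=2,low[3]=?,low[4]=2,low[5]=2,low[6]=?); scc=(scc[0]=0,scc[1]=1,scc[2]=?,scc[3]=?,scc[4]=?,scc[5]=?,scc[6]=?)
step 5: low=(low[0]=0,low[1]=1,low[2]=2,low[3]=?,low[4]=2,low[5]=2,low[6]=?); scc=(scc[0]=0,scc[1]=1,scc[2]=2,scc[3]=?,scc[4]=2,scc[5]=2,scc[6]=?)
step 6: low=(low[0]=0,low[1]=1,low[2]=2,low[3]=5,low[4]=2,low[5]=2,low[6]=?); scc=(scc[0]=0,scc[1]=1,scc[2]=2,scc[3]=3,scc[4]=2,scc[5]=2,scc[6]=?)
step 7: low=(low[0]=0,low[1]=1,low[2]=2,low[3]=5,low[4]=2,low[5]=2,low[6]=6); scc=(scc[0]=0,scc[1]=1,scc[2]=2,scc[3]=3,scc[4]=2,scc[5]=2,scc[6]=4)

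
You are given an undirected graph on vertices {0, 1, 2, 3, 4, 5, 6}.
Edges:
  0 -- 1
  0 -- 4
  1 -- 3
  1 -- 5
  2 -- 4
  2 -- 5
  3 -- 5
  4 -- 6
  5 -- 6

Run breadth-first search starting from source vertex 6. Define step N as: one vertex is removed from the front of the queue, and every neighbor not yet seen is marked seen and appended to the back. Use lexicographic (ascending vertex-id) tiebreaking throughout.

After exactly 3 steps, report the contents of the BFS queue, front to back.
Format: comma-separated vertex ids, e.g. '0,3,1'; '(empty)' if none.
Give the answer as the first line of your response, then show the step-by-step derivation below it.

0,2,1,3

step 1: dequeue 6; queue=[4,5]; order=6
step 2: dequeue 4; queue=[5,0,2]; order=6,4
step 3: dequeue 5; queue=[0,2,1,3]; order=6,4,5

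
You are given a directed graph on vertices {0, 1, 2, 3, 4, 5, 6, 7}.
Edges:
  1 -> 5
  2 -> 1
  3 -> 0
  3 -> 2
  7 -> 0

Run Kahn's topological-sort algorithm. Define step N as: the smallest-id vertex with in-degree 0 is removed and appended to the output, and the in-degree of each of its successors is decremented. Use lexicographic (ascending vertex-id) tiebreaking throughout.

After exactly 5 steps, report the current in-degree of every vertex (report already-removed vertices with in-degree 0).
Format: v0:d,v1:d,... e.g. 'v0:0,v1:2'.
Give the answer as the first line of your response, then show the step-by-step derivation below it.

v0:1,v1:0,v2:0,v3:0,v4:0,v5:0,v6:0,v7:0

step 1: output 3; order=[3]; indeg=(1,1,0,0,0,1,0,0)
step 2: output 2; order=[3,2]; indeg=(1,0,0,0,0,1,0,0)
step 3: output 1; order=[3,2,1]; indeg=(1,0,0,0,0,0,0,0)
step 4: output 4; order=[3,2,1,4]; indeg=(1,0,0,0,0,0,0,0)
step 5: output 5; order=[3,2,1,4,5]; indeg=(1,0,0,0,0,0,0,0)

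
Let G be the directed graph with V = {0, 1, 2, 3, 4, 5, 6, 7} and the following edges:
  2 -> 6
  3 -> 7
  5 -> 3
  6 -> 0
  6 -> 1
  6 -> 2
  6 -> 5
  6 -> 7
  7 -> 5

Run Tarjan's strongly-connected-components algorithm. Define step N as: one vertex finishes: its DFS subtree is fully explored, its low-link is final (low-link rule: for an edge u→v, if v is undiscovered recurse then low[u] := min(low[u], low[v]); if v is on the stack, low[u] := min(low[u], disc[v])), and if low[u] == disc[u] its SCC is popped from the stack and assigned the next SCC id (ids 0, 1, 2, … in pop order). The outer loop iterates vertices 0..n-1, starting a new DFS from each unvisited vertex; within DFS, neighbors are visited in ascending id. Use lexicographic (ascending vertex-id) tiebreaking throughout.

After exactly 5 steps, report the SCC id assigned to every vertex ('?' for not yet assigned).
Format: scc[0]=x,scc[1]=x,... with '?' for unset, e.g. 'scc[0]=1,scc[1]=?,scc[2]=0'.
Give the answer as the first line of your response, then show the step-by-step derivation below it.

scc[0]=0,scc[1]=1,scc[2]=?,scc[3]=2,scc[4]=?,scc[5]=2,scc[6]=?,scc[7]=2

step 1: low=(low[0]=0,low[1]=?,low[2]=?,low[3]=?,low[4]=?,low[5]=?,low[6]=?,low[7]=?); scc=(scc[0]=0,scc[1]=?,scc[2]=?,scc[3]=?,scc[4]=?,scc[5]=?,scc[6]=?,scc[7]=?)
step 2: low=(low[0]=0,low[1]=1,low[2]=?,low[3]=?,low[4]=?,low[5]=?,low[6]=?,low[7]=?); scc=(scc[0]=0,scc[1]=1,scc[2]=?,scc[3]=?,scc[4]=?,scc[5]=?,scc[6]=?,scc[7]=?)
step 3: low=(low[0]=0,low[1]=1,low[2]=2,low[3]=5,low[4]=?,low[5]=4,low[6]=2,low[7]=4); scc=(scc[0]=0,scc[1]=1,scc[2]=?,scc[3]=?,scc[4]=?,scc[5]=?,scc[6]=?,scc[7]=?)
step 4: low=(low[0]=0,low[1]=1,low[2]=2,low[3]=4,low[4]=?,low[5]=4,low[6]=2,low[7]=4); scc=(scc[0]=0,scc[1]=1,scc[2]=?,scc[3]=?,scc[4]=?,scc[5]=?,scc[6]=?,scc[7]=?)
step 5: low=(low[0]=0,low[1]=1,low[2]=2,low[3]=4,low[4]=?,low[5]=4,low[6]=2,low[7]=4); scc=(scc[0]=0,scc[1]=1,scc[2]=?,scc[3]=2,scc[4]=?,scc[5]=2,scc[6]=?,scc[7]=2)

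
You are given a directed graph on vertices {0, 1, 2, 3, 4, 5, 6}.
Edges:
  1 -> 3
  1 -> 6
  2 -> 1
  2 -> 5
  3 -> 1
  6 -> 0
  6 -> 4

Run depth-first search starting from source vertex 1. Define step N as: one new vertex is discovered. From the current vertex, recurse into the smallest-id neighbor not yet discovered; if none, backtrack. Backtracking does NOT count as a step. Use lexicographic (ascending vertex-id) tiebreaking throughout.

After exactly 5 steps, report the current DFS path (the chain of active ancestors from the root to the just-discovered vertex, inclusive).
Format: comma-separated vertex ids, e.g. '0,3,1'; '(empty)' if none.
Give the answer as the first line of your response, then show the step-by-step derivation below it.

1,6,4

step 1: discover 1; path=1; order=1
step 2: discover 3; path=1>3; order=1,3
step 3: discover 6; path=1>6; order=1,3,6
step 4: discover 0; path=1>6>0; order=1,3,6,0
step 5: discover 4; path=1>6>4; order=1,3,6,0,4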